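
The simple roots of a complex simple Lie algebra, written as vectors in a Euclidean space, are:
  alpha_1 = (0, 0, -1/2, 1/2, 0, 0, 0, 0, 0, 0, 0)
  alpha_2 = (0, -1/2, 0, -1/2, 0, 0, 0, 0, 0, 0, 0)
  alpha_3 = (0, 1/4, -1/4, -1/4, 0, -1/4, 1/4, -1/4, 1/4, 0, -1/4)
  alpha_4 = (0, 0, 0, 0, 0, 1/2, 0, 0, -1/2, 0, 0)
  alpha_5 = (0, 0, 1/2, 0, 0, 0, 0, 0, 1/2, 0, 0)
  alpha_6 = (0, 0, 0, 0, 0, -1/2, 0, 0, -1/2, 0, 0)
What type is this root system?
Compute the Cartan integers a_ij = 2(alpha_i, alpha_j)/(alpha_j, alpha_j); the resulting 6x6 Cartan matrix is
[[2, -1, 0, 0, -1, 0], [-1, 2, 0, 0, 0, 0], [0, 0, 2, -1, 0, 0], [0, 0, -1, 2, -1, 0], [-1, 0, 0, -1, 2, -1], [0, 0, 0, 0, -1, 2]].
All simple roots have the same length, so the diagram is simply laced. The associated Dynkin diagram is a chain of 5 nodes with one extra node attached to the third node from one end (E_6), so the type is E_6.

E6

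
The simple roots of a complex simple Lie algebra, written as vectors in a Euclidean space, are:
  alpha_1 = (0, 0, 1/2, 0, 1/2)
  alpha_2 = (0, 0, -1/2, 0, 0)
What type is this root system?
B_2

Compute the Cartan integers a_ij = 2(alpha_i, alpha_j)/(alpha_j, alpha_j); the resulting 2x2 Cartan matrix is
[[2, -2], [-1, 2]].
The roots have two lengths (squared-length ratio 2:1); the short ones are alpha_{2}. The associated Dynkin diagram is a chain of 2 nodes with a double edge at one end; the terminal node there is the unique short simple root (B_2), so the type is B_2 (the algebra so(5)).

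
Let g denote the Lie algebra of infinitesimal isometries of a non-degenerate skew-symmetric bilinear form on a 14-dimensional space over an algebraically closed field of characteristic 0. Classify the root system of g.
This is sp(14), which has dimension 14(14+1)/2 = 105 and rank 14/2 = 7. In the classification of classical Lie algebras, the symplectic algebra sp(2n) has type C_n; here n = 7, so the Dynkin diagram is a chain of 7 nodes with a double edge at one end; the terminal node there is the unique long simple root (C_7). Hence the type is C_7.

C7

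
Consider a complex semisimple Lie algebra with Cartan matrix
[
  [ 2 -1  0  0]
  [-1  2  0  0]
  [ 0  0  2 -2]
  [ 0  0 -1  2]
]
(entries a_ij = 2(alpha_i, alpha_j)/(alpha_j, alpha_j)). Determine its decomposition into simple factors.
A_2 + B_2

The diagram associated to this matrix has two connected components: the simple roots {alpha_1, alpha_2} form a chain of 2 nodes with single edges (A_2), and {alpha_3, alpha_4} form a chain of 2 nodes with a double edge at one end; the terminal node there is the unique short simple root (B_2). A semisimple Lie algebra decomposes uniquely as the direct sum of simple ideals, one per connected component of its Dynkin diagram, so g ≅ A_2 ⊕ B_2 (dimension 8 + 10 = 18).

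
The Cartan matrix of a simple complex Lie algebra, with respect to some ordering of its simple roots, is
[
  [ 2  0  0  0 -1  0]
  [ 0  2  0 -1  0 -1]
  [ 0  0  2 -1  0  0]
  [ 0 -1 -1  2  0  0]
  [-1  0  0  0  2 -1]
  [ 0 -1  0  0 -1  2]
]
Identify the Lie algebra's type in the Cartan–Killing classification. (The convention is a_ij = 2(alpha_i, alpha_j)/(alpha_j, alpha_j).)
The matrix has rank 6 with 2's on the diagonal. Reading the off-diagonal entries as Dynkin edges (a single edge where a_ij = a_ji = -1; a double or triple edge where a_ij * a_ji = 2 or 3), the diagram is a chain of 6 nodes with single edges (A_6). One simple-root ordering that puts it in standard form is (alpha_3, alpha_4, alpha_2, alpha_6, alpha_5, alpha_1). So the algebra is type A_6, i.e. sl(7).

type A_6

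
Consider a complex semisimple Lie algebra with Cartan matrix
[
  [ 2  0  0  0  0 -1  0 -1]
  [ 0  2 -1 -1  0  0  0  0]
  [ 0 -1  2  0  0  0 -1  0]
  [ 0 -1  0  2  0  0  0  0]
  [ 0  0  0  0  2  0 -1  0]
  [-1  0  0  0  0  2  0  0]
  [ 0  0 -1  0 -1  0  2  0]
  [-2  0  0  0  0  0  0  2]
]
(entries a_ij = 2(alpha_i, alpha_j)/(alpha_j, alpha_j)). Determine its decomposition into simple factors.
A5 + C3

The diagram associated to this matrix has two connected components: the simple roots {alpha_2, alpha_3, alpha_4, alpha_5, alpha_7} form a chain of 5 nodes with single edges (A_5), and {alpha_1, alpha_6, alpha_8} form a chain of 3 nodes with a double edge at one end; the terminal node there is the unique long simple root (C_3). A semisimple Lie algebra decomposes uniquely as the direct sum of simple ideals, one per connected component of its Dynkin diagram, so g ≅ A_5 ⊕ C_3 (dimension 35 + 21 = 56).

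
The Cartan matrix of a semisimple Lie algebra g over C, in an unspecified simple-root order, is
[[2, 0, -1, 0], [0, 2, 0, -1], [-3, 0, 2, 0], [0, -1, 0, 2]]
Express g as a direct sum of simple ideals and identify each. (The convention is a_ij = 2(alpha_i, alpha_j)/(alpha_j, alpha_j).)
The diagram associated to this matrix has two connected components: the simple roots {alpha_2, alpha_4} form a chain of 2 nodes with single edges (A_2), and {alpha_1, alpha_3} form two nodes joined by a triple edge (G_2). A semisimple Lie algebra decomposes uniquely as the direct sum of simple ideals, one per connected component of its Dynkin diagram, so g ≅ A_2 ⊕ G_2 (dimension 8 + 14 = 22).

A2 ⊕ G2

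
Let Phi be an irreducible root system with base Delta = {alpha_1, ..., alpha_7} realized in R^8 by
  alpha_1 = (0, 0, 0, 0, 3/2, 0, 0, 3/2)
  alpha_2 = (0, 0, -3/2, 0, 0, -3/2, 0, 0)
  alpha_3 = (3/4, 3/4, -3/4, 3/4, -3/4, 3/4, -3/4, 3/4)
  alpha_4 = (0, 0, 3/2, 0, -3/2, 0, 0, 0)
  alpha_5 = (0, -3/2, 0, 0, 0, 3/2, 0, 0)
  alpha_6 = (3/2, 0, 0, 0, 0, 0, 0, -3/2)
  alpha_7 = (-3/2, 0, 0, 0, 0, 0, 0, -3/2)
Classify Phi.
Compute the Cartan integers a_ij = 2(alpha_i, alpha_j)/(alpha_j, alpha_j); the resulting 7x7 Cartan matrix is
[[2, 0, 0, -1, 0, -1, -1], [0, 2, 0, -1, -1, 0, 0], [0, 0, 2, 0, 0, 0, -1], [-1, -1, 0, 2, 0, 0, 0], [0, -1, 0, 0, 2, 0, 0], [-1, 0, 0, 0, 0, 2, 0], [-1, 0, -1, 0, 0, 0, 2]].
All simple roots have the same length, so the diagram is simply laced. The associated Dynkin diagram is a chain of 6 nodes with one extra node attached to the third node from one end (E_7), so the type is E_7.

type E_7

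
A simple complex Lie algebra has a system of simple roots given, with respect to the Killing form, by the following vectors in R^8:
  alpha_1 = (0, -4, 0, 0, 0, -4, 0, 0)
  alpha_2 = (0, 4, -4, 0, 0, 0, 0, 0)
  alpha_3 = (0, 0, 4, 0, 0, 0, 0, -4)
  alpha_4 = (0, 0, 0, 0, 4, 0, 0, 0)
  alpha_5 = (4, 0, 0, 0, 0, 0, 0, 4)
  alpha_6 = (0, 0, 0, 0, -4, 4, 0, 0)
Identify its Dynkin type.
type B_6

Compute the Cartan integers a_ij = 2(alpha_i, alpha_j)/(alpha_j, alpha_j); the resulting 6x6 Cartan matrix is
[[2, -1, 0, 0, 0, -1], [-1, 2, -1, 0, 0, 0], [0, -1, 2, 0, -1, 0], [0, 0, 0, 2, 0, -1], [0, 0, -1, 0, 2, 0], [-1, 0, 0, -2, 0, 2]].
The roots have two lengths (squared-length ratio 2:1); the short ones are alpha_{4}. The associated Dynkin diagram is a chain of 6 nodes with a double edge at one end; the terminal node there is the unique short simple root (B_6), so the type is B_6 (the algebra so(13)).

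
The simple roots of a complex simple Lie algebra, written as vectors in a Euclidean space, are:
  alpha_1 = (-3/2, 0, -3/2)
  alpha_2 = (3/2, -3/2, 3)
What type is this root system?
G2

Compute the Cartan integers a_ij = 2(alpha_i, alpha_j)/(alpha_j, alpha_j); the resulting 2x2 Cartan matrix is
[[2, -1], [-3, 2]].
The roots have two lengths (squared-length ratio 3:1); the short ones are alpha_{1}. The associated Dynkin diagram is two nodes joined by a triple edge (G_2), so the type is G_2.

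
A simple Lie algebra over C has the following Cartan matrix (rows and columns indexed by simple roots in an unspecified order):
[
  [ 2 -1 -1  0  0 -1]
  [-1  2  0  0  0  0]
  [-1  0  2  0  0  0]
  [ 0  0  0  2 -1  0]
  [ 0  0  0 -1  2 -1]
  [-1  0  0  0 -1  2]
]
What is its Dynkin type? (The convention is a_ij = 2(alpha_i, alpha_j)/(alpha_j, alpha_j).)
D_6 (so(12))

The matrix has rank 6 with 2's on the diagonal. Reading the off-diagonal entries as Dynkin edges (a single edge where a_ij = a_ji = -1; a double or triple edge where a_ij * a_ji = 2 or 3), the diagram is a chain of 4 nodes with a fork of two nodes at one end (D_6). One simple-root ordering that puts it in standard form is (alpha_4, alpha_5, alpha_6, alpha_1, alpha_3, alpha_2). So the algebra is type D_6, i.e. so(12).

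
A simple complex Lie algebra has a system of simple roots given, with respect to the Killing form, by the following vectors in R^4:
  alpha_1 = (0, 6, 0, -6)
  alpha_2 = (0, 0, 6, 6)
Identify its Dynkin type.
A_2

Compute the Cartan integers a_ij = 2(alpha_i, alpha_j)/(alpha_j, alpha_j); the resulting 2x2 Cartan matrix is
[[2, -1], [-1, 2]].
All simple roots have the same length, so the diagram is simply laced. The associated Dynkin diagram is a chain of 2 nodes with single edges (A_2), so the type is A_2 (the algebra sl(3)).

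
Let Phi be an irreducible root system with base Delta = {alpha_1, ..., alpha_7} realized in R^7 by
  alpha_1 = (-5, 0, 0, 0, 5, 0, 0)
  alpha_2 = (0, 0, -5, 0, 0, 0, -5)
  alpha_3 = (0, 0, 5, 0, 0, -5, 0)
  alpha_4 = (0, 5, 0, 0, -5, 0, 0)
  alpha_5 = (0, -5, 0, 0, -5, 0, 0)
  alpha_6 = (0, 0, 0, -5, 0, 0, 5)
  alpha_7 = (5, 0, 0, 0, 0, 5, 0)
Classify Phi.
Compute the Cartan integers a_ij = 2(alpha_i, alpha_j)/(alpha_j, alpha_j); the resulting 7x7 Cartan matrix is
[[2, 0, 0, -1, -1, 0, -1], [0, 2, -1, 0, 0, -1, 0], [0, -1, 2, 0, 0, 0, -1], [-1, 0, 0, 2, 0, 0, 0], [-1, 0, 0, 0, 2, 0, 0], [0, -1, 0, 0, 0, 2, 0], [-1, 0, -1, 0, 0, 0, 2]].
All simple roots have the same length, so the diagram is simply laced. The associated Dynkin diagram is a chain of 5 nodes with a fork of two nodes at one end (D_7), so the type is D_7 (the algebra so(14)).

D_7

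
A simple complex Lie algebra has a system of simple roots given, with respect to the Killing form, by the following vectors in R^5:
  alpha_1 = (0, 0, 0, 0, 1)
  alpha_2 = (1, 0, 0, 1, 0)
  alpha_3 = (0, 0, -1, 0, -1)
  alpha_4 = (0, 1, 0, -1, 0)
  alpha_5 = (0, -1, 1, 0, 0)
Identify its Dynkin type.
Compute the Cartan integers a_ij = 2(alpha_i, alpha_j)/(alpha_j, alpha_j); the resulting 5x5 Cartan matrix is
[[2, 0, -1, 0, 0], [0, 2, 0, -1, 0], [-2, 0, 2, 0, -1], [0, -1, 0, 2, -1], [0, 0, -1, -1, 2]].
The roots have two lengths (squared-length ratio 2:1); the short ones are alpha_{1}. The associated Dynkin diagram is a chain of 5 nodes with a double edge at one end; the terminal node there is the unique short simple root (B_5), so the type is B_5 (the algebra so(11)).

type B_5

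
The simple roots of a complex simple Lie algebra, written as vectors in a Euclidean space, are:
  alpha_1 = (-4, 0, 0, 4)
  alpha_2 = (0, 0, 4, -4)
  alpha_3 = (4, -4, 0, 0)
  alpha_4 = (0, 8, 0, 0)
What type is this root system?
Compute the Cartan integers a_ij = 2(alpha_i, alpha_j)/(alpha_j, alpha_j); the resulting 4x4 Cartan matrix is
[[2, -1, -1, 0], [-1, 2, 0, 0], [-1, 0, 2, -1], [0, 0, -2, 2]].
The roots have two lengths (squared-length ratio 2:1); the short ones are alpha_{1,2,3}. The associated Dynkin diagram is a chain of 4 nodes with a double edge at one end; the terminal node there is the unique long simple root (C_4), so the type is C_4 (the algebra sp(8)).

C_4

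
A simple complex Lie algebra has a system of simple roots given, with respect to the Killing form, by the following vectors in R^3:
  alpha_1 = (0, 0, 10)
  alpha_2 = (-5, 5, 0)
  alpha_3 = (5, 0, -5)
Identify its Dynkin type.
C_3 (sp(6))

Compute the Cartan integers a_ij = 2(alpha_i, alpha_j)/(alpha_j, alpha_j); the resulting 3x3 Cartan matrix is
[[2, 0, -2], [0, 2, -1], [-1, -1, 2]].
The roots have two lengths (squared-length ratio 2:1); the short ones are alpha_{2,3}. The associated Dynkin diagram is a chain of 3 nodes with a double edge at one end; the terminal node there is the unique long simple root (C_3), so the type is C_3 (the algebra sp(6)).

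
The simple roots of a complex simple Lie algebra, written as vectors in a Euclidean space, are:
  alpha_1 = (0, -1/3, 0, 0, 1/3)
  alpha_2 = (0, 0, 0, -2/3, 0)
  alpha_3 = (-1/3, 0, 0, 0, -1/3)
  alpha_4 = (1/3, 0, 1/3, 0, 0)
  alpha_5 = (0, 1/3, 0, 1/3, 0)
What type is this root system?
C5

Compute the Cartan integers a_ij = 2(alpha_i, alpha_j)/(alpha_j, alpha_j); the resulting 5x5 Cartan matrix is
[[2, 0, -1, 0, -1], [0, 2, 0, 0, -2], [-1, 0, 2, -1, 0], [0, 0, -1, 2, 0], [-1, -1, 0, 0, 2]].
The roots have two lengths (squared-length ratio 2:1); the short ones are alpha_{1,3,4,5}. The associated Dynkin diagram is a chain of 5 nodes with a double edge at one end; the terminal node there is the unique long simple root (C_5), so the type is C_5 (the algebra sp(10)).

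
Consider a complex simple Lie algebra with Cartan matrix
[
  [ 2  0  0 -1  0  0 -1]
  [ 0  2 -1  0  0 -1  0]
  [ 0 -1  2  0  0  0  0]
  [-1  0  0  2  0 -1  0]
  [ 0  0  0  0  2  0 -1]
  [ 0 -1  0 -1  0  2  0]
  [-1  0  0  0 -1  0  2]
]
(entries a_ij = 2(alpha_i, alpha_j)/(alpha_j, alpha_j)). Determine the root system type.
The matrix has rank 7 with 2's on the diagonal. Reading the off-diagonal entries as Dynkin edges (a single edge where a_ij = a_ji = -1; a double or triple edge where a_ij * a_ji = 2 or 3), the diagram is a chain of 7 nodes with single edges (A_7). One simple-root ordering that puts it in standard form is (alpha_3, alpha_2, alpha_6, alpha_4, alpha_1, alpha_7, alpha_5). So the algebra is type A_7, i.e. sl(8).

A_7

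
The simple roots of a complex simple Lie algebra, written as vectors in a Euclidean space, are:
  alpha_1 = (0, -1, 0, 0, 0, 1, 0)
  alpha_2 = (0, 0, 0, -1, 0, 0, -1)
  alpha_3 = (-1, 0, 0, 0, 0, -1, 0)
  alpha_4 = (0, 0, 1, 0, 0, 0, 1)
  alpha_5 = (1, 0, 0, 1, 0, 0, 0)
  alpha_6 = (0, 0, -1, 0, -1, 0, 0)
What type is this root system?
A6

Compute the Cartan integers a_ij = 2(alpha_i, alpha_j)/(alpha_j, alpha_j); the resulting 6x6 Cartan matrix is
[[2, 0, -1, 0, 0, 0], [0, 2, 0, -1, -1, 0], [-1, 0, 2, 0, -1, 0], [0, -1, 0, 2, 0, -1], [0, -1, -1, 0, 2, 0], [0, 0, 0, -1, 0, 2]].
All simple roots have the same length, so the diagram is simply laced. The associated Dynkin diagram is a chain of 6 nodes with single edges (A_6), so the type is A_6 (the algebra sl(7)).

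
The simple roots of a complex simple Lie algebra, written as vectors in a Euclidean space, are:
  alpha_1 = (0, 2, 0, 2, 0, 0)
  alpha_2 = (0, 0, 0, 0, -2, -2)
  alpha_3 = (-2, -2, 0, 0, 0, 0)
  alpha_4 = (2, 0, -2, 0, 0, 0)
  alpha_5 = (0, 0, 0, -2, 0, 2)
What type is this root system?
A_5 (sl(6))

Compute the Cartan integers a_ij = 2(alpha_i, alpha_j)/(alpha_j, alpha_j); the resulting 5x5 Cartan matrix is
[[2, 0, -1, 0, -1], [0, 2, 0, 0, -1], [-1, 0, 2, -1, 0], [0, 0, -1, 2, 0], [-1, -1, 0, 0, 2]].
All simple roots have the same length, so the diagram is simply laced. The associated Dynkin diagram is a chain of 5 nodes with single edges (A_5), so the type is A_5 (the algebra sl(6)).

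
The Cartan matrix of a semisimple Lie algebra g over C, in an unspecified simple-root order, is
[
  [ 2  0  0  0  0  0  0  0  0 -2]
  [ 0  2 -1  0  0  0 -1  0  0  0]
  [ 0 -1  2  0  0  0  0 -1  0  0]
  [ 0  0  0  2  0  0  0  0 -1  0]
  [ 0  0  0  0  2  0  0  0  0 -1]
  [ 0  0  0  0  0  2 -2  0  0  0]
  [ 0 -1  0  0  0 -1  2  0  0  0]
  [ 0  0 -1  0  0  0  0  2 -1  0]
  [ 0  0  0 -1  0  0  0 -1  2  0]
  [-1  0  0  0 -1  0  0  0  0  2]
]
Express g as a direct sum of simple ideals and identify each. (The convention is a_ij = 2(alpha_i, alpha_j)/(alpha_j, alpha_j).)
C_3 + C_7

The diagram associated to this matrix has two connected components: the simple roots {alpha_1, alpha_5, alpha_10} form a chain of 3 nodes with a double edge at one end; the terminal node there is the unique long simple root (C_3), and {alpha_2, alpha_3, alpha_4, alpha_6, alpha_7, alpha_8, alpha_9} form a chain of 7 nodes with a double edge at one end; the terminal node there is the unique long simple root (C_7). A semisimple Lie algebra decomposes uniquely as the direct sum of simple ideals, one per connected component of its Dynkin diagram, so g ≅ C_3 ⊕ C_7 (dimension 21 + 105 = 126).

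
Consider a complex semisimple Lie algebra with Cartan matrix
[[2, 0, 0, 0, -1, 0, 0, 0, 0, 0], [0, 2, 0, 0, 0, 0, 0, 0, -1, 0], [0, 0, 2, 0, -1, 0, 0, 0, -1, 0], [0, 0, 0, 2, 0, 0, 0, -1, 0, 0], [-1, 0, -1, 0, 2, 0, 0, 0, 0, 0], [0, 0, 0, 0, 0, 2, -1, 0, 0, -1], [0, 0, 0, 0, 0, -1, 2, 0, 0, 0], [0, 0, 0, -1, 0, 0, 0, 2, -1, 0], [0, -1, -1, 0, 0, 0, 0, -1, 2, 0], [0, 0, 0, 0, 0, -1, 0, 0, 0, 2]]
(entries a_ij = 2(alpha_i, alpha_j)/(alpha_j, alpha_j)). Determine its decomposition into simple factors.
The diagram associated to this matrix has two connected components: the simple roots {alpha_6, alpha_7, alpha_10} form a chain of 3 nodes with single edges (A_3), and {alpha_1, alpha_2, alpha_3, alpha_4, alpha_5, alpha_8, alpha_9} form a chain of 6 nodes with one extra node attached to the third node from one end (E_7). A semisimple Lie algebra decomposes uniquely as the direct sum of simple ideals, one per connected component of its Dynkin diagram, so g ≅ A_3 ⊕ E_7 (dimension 15 + 133 = 148).

A_3 + E_7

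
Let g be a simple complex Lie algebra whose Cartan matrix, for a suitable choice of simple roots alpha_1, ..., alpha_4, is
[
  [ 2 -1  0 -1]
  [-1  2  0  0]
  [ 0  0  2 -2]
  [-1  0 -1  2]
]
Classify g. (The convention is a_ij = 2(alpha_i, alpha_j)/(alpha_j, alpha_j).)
C_4

The matrix has rank 4 with 2's on the diagonal. Reading the off-diagonal entries as Dynkin edges (a single edge where a_ij = a_ji = -1; a double or triple edge where a_ij * a_ji = 2 or 3), the diagram is a chain of 4 nodes with a double edge at one end; the terminal node there is the unique long simple root (C_4). One simple-root ordering that puts it in standard form is (alpha_2, alpha_1, alpha_4, alpha_3). So the algebra is type C_4, i.e. sp(8).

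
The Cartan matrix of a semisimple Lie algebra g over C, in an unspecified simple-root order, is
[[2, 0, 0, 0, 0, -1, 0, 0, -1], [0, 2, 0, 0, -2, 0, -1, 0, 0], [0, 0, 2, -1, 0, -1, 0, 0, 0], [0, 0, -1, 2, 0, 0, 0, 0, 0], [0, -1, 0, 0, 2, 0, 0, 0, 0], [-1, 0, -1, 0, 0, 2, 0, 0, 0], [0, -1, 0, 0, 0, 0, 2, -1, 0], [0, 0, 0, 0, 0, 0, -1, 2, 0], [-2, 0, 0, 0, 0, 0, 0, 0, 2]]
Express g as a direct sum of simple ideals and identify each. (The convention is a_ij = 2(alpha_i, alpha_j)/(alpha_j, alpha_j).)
type B_4 ⊕ type C_5

The diagram associated to this matrix has two connected components: the simple roots {alpha_2, alpha_5, alpha_7, alpha_8} form a chain of 4 nodes with a double edge at one end; the terminal node there is the unique short simple root (B_4), and {alpha_1, alpha_3, alpha_4, alpha_6, alpha_9} form a chain of 5 nodes with a double edge at one end; the terminal node there is the unique long simple root (C_5). A semisimple Lie algebra decomposes uniquely as the direct sum of simple ideals, one per connected component of its Dynkin diagram, so g ≅ B_4 ⊕ C_5 (dimension 36 + 55 = 91).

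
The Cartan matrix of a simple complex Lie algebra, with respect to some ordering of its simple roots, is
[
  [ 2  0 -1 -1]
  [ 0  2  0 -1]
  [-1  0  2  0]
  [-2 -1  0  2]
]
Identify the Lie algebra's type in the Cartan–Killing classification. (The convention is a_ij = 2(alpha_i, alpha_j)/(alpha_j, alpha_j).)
type F_4

The matrix has rank 4 with 2's on the diagonal. Reading the off-diagonal entries as Dynkin edges (a single edge where a_ij = a_ji = -1; a double or triple edge where a_ij * a_ji = 2 or 3), the diagram is a chain of 4 nodes with a double edge between the middle two (F_4). One simple-root ordering that puts it in standard form is (alpha_2, alpha_4, alpha_1, alpha_3). So the algebra is type F_4.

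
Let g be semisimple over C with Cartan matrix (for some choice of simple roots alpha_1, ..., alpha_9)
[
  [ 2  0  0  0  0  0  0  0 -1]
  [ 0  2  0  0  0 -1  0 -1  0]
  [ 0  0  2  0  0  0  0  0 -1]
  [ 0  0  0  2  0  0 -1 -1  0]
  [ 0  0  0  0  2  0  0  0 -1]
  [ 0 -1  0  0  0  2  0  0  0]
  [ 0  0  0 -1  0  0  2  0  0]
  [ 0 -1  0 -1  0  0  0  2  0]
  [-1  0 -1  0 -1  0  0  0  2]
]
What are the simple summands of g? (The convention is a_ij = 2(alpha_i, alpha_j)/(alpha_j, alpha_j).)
The diagram associated to this matrix has two connected components: the simple roots {alpha_2, alpha_4, alpha_6, alpha_7, alpha_8} form a chain of 5 nodes with single edges (A_5), and {alpha_1, alpha_3, alpha_5, alpha_9} form a chain of 2 nodes with a fork of two nodes at one end (D_4). A semisimple Lie algebra decomposes uniquely as the direct sum of simple ideals, one per connected component of its Dynkin diagram, so g ≅ A_5 ⊕ D_4 (dimension 35 + 28 = 63).

A5 + D4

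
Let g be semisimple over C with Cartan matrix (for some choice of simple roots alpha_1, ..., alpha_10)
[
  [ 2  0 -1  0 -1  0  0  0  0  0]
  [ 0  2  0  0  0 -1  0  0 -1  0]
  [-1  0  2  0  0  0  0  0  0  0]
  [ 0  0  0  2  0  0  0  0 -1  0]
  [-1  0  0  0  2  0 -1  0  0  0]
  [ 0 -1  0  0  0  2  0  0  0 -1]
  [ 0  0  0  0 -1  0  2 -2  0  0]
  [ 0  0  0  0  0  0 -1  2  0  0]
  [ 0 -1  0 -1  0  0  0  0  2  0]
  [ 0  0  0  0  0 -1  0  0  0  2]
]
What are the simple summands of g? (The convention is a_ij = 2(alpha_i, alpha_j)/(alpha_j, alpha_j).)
A_5 ⊕ B_5

The diagram associated to this matrix has two connected components: the simple roots {alpha_2, alpha_4, alpha_6, alpha_9, alpha_10} form a chain of 5 nodes with single edges (A_5), and {alpha_1, alpha_3, alpha_5, alpha_7, alpha_8} form a chain of 5 nodes with a double edge at one end; the terminal node there is the unique short simple root (B_5). A semisimple Lie algebra decomposes uniquely as the direct sum of simple ideals, one per connected component of its Dynkin diagram, so g ≅ A_5 ⊕ B_5 (dimension 35 + 55 = 90).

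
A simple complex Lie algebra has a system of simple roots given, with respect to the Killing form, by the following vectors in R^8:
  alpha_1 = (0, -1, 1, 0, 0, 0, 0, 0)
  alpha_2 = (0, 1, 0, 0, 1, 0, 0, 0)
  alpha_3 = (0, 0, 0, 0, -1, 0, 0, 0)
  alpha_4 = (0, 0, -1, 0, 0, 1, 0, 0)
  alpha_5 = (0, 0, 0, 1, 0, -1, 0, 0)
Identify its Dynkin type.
B5

Compute the Cartan integers a_ij = 2(alpha_i, alpha_j)/(alpha_j, alpha_j); the resulting 5x5 Cartan matrix is
[[2, -1, 0, -1, 0], [-1, 2, -2, 0, 0], [0, -1, 2, 0, 0], [-1, 0, 0, 2, -1], [0, 0, 0, -1, 2]].
The roots have two lengths (squared-length ratio 2:1); the short ones are alpha_{3}. The associated Dynkin diagram is a chain of 5 nodes with a double edge at one end; the terminal node there is the unique short simple root (B_5), so the type is B_5 (the algebra so(11)).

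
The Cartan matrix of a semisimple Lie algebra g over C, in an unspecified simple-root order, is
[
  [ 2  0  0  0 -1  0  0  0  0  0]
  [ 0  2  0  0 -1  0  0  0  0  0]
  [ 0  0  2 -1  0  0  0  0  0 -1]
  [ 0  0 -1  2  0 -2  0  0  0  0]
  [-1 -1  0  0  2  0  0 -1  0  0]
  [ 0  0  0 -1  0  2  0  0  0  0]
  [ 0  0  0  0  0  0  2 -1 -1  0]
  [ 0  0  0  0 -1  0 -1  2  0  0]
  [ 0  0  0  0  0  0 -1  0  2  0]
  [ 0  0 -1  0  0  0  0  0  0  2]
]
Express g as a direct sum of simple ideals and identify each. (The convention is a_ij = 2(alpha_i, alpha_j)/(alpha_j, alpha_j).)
The diagram associated to this matrix has two connected components: the simple roots {alpha_3, alpha_4, alpha_6, alpha_10} form a chain of 4 nodes with a double edge at one end; the terminal node there is the unique short simple root (B_4), and {alpha_1, alpha_2, alpha_5, alpha_7, alpha_8, alpha_9} form a chain of 4 nodes with a fork of two nodes at one end (D_6). A semisimple Lie algebra decomposes uniquely as the direct sum of simple ideals, one per connected component of its Dynkin diagram, so g ≅ B_4 ⊕ D_6 (dimension 36 + 66 = 102).

B_4 (so(9)) ⊕ D_6 (so(12))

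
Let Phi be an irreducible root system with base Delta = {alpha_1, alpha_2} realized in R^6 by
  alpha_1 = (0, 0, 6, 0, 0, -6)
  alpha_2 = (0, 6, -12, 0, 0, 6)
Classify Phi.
G2

Compute the Cartan integers a_ij = 2(alpha_i, alpha_j)/(alpha_j, alpha_j); the resulting 2x2 Cartan matrix is
[[2, -1], [-3, 2]].
The roots have two lengths (squared-length ratio 3:1); the short ones are alpha_{1}. The associated Dynkin diagram is two nodes joined by a triple edge (G_2), so the type is G_2.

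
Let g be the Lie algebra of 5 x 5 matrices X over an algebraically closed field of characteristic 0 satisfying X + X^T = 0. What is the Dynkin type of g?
This is so(5) with 5 odd, which has dimension 5(5-1)/2 = 10 and rank (5-1)/2 = 2. In the classification of classical Lie algebras, the orthogonal algebra so(2n+1) in an odd number of variables has type B_n; here n = 2, so the Dynkin diagram is a chain of 2 nodes with a double edge at one end; the terminal node there is the unique short simple root (B_2). Hence the type is B_2.

B_2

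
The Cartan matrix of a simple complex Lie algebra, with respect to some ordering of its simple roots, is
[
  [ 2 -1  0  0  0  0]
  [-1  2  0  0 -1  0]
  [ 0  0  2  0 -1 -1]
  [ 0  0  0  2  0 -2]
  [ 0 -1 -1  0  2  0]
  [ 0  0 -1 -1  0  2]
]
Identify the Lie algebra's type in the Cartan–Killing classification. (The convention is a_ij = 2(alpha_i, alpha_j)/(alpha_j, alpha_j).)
The matrix has rank 6 with 2's on the diagonal. Reading the off-diagonal entries as Dynkin edges (a single edge where a_ij = a_ji = -1; a double or triple edge where a_ij * a_ji = 2 or 3), the diagram is a chain of 6 nodes with a double edge at one end; the terminal node there is the unique long simple root (C_6). One simple-root ordering that puts it in standard form is (alpha_1, alpha_2, alpha_5, alpha_3, alpha_6, alpha_4). So the algebra is type C_6, i.e. sp(12).

type C_6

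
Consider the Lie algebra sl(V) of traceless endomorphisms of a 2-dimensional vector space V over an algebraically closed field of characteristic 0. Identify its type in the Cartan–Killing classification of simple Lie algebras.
This is sl(2), which has dimension 2^2 - 1 = 3 and rank 2 - 1 = 1 (a Cartan subalgebra is the diagonal traceless matrices). In the classification of classical Lie algebras, the special linear algebra sl(n+1) has type A_n; here n = 1, so the Dynkin diagram is a chain of 1 nodes with single edges (A_1). Hence the type is A_1.

A_1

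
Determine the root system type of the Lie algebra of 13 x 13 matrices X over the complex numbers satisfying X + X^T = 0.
B_6 (so(13))

This is so(13) with 13 odd, which has dimension 13(13-1)/2 = 78 and rank (13-1)/2 = 6. In the classification of classical Lie algebras, the orthogonal algebra so(2n+1) in an odd number of variables has type B_n; here n = 6, so the Dynkin diagram is a chain of 6 nodes with a double edge at one end; the terminal node there is the unique short simple root (B_6). Hence the type is B_6.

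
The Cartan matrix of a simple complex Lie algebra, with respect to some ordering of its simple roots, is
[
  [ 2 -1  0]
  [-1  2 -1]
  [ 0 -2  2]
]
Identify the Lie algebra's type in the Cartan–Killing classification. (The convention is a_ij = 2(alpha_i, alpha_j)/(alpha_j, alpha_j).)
The matrix has rank 3 with 2's on the diagonal. Reading the off-diagonal entries as Dynkin edges (a single edge where a_ij = a_ji = -1; a double or triple edge where a_ij * a_ji = 2 or 3), the diagram is a chain of 3 nodes with a double edge at one end; the terminal node there is the unique long simple root (C_3). One simple-root ordering that puts it in standard form is (alpha_1, alpha_2, alpha_3). So the algebra is type C_3, i.e. sp(6).

C_3 (sp(6))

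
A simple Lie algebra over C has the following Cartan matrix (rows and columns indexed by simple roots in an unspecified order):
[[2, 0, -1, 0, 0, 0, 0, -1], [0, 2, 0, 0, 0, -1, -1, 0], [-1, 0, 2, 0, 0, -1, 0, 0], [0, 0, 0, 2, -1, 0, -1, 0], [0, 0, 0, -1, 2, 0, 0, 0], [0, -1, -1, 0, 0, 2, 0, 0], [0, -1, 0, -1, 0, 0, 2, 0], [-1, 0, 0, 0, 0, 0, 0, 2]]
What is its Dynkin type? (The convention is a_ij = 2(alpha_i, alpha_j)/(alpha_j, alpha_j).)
A8

The matrix has rank 8 with 2's on the diagonal. Reading the off-diagonal entries as Dynkin edges (a single edge where a_ij = a_ji = -1; a double or triple edge where a_ij * a_ji = 2 or 3), the diagram is a chain of 8 nodes with single edges (A_8). One simple-root ordering that puts it in standard form is (alpha_5, alpha_4, alpha_7, alpha_2, alpha_6, alpha_3, alpha_1, alpha_8). So the algebra is type A_8, i.e. sl(9).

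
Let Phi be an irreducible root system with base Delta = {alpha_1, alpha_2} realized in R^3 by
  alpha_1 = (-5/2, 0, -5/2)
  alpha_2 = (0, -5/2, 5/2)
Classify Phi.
A2

Compute the Cartan integers a_ij = 2(alpha_i, alpha_j)/(alpha_j, alpha_j); the resulting 2x2 Cartan matrix is
[[2, -1], [-1, 2]].
All simple roots have the same length, so the diagram is simply laced. The associated Dynkin diagram is a chain of 2 nodes with single edges (A_2), so the type is A_2 (the algebra sl(3)).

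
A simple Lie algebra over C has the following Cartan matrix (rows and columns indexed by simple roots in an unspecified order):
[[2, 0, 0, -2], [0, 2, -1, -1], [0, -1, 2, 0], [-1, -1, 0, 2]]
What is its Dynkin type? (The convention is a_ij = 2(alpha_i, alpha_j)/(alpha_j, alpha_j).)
The matrix has rank 4 with 2's on the diagonal. Reading the off-diagonal entries as Dynkin edges (a single edge where a_ij = a_ji = -1; a double or triple edge where a_ij * a_ji = 2 or 3), the diagram is a chain of 4 nodes with a double edge at one end; the terminal node there is the unique long simple root (C_4). One simple-root ordering that puts it in standard form is (alpha_3, alpha_2, alpha_4, alpha_1). So the algebra is type C_4, i.e. sp(8).

type C_4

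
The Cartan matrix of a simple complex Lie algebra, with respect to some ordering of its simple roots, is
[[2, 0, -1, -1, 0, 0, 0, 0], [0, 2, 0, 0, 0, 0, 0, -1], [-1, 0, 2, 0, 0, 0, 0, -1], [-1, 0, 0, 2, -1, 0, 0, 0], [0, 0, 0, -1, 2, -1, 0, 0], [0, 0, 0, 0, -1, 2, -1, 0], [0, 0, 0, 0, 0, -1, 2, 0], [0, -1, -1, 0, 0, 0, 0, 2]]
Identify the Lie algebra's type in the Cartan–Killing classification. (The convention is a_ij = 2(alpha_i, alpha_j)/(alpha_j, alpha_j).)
The matrix has rank 8 with 2's on the diagonal. Reading the off-diagonal entries as Dynkin edges (a single edge where a_ij = a_ji = -1; a double or triple edge where a_ij * a_ji = 2 or 3), the diagram is a chain of 8 nodes with single edges (A_8). One simple-root ordering that puts it in standard form is (alpha_2, alpha_8, alpha_3, alpha_1, alpha_4, alpha_5, alpha_6, alpha_7). So the algebra is type A_8, i.e. sl(9).

A8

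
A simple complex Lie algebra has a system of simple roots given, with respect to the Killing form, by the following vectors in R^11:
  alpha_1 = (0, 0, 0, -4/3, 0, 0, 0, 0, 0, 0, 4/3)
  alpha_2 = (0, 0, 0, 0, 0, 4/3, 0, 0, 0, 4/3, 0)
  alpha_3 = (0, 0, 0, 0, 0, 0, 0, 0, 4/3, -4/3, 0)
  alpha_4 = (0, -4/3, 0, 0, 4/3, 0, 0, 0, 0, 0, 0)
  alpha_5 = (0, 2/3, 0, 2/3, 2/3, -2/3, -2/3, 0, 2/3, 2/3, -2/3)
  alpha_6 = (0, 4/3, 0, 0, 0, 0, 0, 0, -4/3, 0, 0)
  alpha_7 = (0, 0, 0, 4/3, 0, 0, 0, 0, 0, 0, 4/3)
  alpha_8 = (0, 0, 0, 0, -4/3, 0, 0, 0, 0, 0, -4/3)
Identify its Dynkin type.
E8

Compute the Cartan integers a_ij = 2(alpha_i, alpha_j)/(alpha_j, alpha_j); the resulting 8x8 Cartan matrix is
[[2, 0, 0, 0, -1, 0, 0, -1], [0, 2, -1, 0, 0, 0, 0, 0], [0, -1, 2, 0, 0, -1, 0, 0], [0, 0, 0, 2, 0, -1, 0, -1], [-1, 0, 0, 0, 2, 0, 0, 0], [0, 0, -1, -1, 0, 2, 0, 0], [0, 0, 0, 0, 0, 0, 2, -1], [-1, 0, 0, -1, 0, 0, -1, 2]].
All simple roots have the same length, so the diagram is simply laced. The associated Dynkin diagram is a chain of 7 nodes with one extra node attached to the third node from one end (E_8), so the type is E_8.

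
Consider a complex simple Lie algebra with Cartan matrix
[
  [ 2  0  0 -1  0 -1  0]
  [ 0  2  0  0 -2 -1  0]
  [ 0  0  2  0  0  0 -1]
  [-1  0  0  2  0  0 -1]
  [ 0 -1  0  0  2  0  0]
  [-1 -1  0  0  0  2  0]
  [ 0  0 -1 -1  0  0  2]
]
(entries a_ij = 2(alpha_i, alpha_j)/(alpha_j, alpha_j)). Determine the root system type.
The matrix has rank 7 with 2's on the diagonal. Reading the off-diagonal entries as Dynkin edges (a single edge where a_ij = a_ji = -1; a double or triple edge where a_ij * a_ji = 2 or 3), the diagram is a chain of 7 nodes with a double edge at one end; the terminal node there is the unique short simple root (B_7). One simple-root ordering that puts it in standard form is (alpha_3, alpha_7, alpha_4, alpha_1, alpha_6, alpha_2, alpha_5). So the algebra is type B_7, i.e. so(15).

B_7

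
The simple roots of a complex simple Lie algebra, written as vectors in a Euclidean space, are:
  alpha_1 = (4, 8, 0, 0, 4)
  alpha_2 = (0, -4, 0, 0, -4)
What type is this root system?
G_2

Compute the Cartan integers a_ij = 2(alpha_i, alpha_j)/(alpha_j, alpha_j); the resulting 2x2 Cartan matrix is
[[2, -3], [-1, 2]].
The roots have two lengths (squared-length ratio 3:1); the short ones are alpha_{2}. The associated Dynkin diagram is two nodes joined by a triple edge (G_2), so the type is G_2.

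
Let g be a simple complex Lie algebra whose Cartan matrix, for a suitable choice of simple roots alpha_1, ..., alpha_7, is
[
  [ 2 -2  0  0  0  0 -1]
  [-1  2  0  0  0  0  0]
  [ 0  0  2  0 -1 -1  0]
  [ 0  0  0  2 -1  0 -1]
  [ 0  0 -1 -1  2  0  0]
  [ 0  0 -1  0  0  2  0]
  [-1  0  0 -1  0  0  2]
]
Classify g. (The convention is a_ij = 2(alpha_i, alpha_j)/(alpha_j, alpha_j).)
B_7

The matrix has rank 7 with 2's on the diagonal. Reading the off-diagonal entries as Dynkin edges (a single edge where a_ij = a_ji = -1; a double or triple edge where a_ij * a_ji = 2 or 3), the diagram is a chain of 7 nodes with a double edge at one end; the terminal node there is the unique short simple root (B_7). One simple-root ordering that puts it in standard form is (alpha_6, alpha_3, alpha_5, alpha_4, alpha_7, alpha_1, alpha_2). So the algebra is type B_7, i.e. so(15).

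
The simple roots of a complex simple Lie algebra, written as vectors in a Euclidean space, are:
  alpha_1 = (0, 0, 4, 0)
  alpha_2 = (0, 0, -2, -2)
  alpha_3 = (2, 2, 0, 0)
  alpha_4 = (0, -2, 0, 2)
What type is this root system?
Compute the Cartan integers a_ij = 2(alpha_i, alpha_j)/(alpha_j, alpha_j); the resulting 4x4 Cartan matrix is
[[2, -2, 0, 0], [-1, 2, 0, -1], [0, 0, 2, -1], [0, -1, -1, 2]].
The roots have two lengths (squared-length ratio 2:1); the short ones are alpha_{2,3,4}. The associated Dynkin diagram is a chain of 4 nodes with a double edge at one end; the terminal node there is the unique long simple root (C_4), so the type is C_4 (the algebra sp(8)).

C_4 (sp(8))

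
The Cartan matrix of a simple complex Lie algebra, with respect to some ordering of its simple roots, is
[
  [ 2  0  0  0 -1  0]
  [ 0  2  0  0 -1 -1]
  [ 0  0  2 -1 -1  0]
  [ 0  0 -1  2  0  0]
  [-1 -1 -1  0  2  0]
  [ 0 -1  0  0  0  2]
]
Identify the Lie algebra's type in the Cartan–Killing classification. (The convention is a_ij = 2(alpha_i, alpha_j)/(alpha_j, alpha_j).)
type E_6

The matrix has rank 6 with 2's on the diagonal. Reading the off-diagonal entries as Dynkin edges (a single edge where a_ij = a_ji = -1; a double or triple edge where a_ij * a_ji = 2 or 3), the diagram is a chain of 5 nodes with one extra node attached to the third node from one end (E_6). One simple-root ordering that puts it in standard form is (alpha_6, alpha_1, alpha_2, alpha_5, alpha_3, alpha_4). So the algebra is type E_6.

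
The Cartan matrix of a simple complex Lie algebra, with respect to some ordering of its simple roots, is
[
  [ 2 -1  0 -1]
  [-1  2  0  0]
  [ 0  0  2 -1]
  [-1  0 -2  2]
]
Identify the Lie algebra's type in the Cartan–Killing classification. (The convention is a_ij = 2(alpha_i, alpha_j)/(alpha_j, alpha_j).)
type B_4

The matrix has rank 4 with 2's on the diagonal. Reading the off-diagonal entries as Dynkin edges (a single edge where a_ij = a_ji = -1; a double or triple edge where a_ij * a_ji = 2 or 3), the diagram is a chain of 4 nodes with a double edge at one end; the terminal node there is the unique short simple root (B_4). One simple-root ordering that puts it in standard form is (alpha_2, alpha_1, alpha_4, alpha_3). So the algebra is type B_4, i.e. so(9).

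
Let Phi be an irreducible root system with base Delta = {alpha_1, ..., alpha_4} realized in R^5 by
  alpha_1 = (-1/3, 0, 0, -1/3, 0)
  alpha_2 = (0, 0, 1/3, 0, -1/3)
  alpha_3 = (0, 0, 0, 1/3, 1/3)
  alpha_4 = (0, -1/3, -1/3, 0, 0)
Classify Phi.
Compute the Cartan integers a_ij = 2(alpha_i, alpha_j)/(alpha_j, alpha_j); the resulting 4x4 Cartan matrix is
[[2, 0, -1, 0], [0, 2, -1, -1], [-1, -1, 2, 0], [0, -1, 0, 2]].
All simple roots have the same length, so the diagram is simply laced. The associated Dynkin diagram is a chain of 4 nodes with single edges (A_4), so the type is A_4 (the algebra sl(5)).

type A_4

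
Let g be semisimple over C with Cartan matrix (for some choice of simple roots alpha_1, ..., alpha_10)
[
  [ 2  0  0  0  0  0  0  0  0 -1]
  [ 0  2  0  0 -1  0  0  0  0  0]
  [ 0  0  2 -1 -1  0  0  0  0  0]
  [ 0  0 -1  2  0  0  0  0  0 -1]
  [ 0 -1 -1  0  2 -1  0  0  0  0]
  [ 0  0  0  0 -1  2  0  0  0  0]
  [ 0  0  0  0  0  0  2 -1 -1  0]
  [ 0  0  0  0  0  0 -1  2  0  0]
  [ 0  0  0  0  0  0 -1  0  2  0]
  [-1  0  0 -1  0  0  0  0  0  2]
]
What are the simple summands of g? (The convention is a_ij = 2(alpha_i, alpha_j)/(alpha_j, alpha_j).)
A3 + D7

The diagram associated to this matrix has two connected components: the simple roots {alpha_7, alpha_8, alpha_9} form a chain of 3 nodes with single edges (A_3), and {alpha_1, alpha_2, alpha_3, alpha_4, alpha_5, alpha_6, alpha_10} form a chain of 5 nodes with a fork of two nodes at one end (D_7). A semisimple Lie algebra decomposes uniquely as the direct sum of simple ideals, one per connected component of its Dynkin diagram, so g ≅ A_3 ⊕ D_7 (dimension 15 + 91 = 106).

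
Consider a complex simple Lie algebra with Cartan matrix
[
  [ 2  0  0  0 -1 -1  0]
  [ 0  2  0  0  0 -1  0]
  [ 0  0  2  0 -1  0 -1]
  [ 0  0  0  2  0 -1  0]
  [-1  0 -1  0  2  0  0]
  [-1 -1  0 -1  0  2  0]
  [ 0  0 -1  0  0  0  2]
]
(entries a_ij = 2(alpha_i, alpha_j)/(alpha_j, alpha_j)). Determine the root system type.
The matrix has rank 7 with 2's on the diagonal. Reading the off-diagonal entries as Dynkin edges (a single edge where a_ij = a_ji = -1; a double or triple edge where a_ij * a_ji = 2 or 3), the diagram is a chain of 5 nodes with a fork of two nodes at one end (D_7). One simple-root ordering that puts it in standard form is (alpha_7, alpha_3, alpha_5, alpha_1, alpha_6, alpha_4, alpha_2). So the algebra is type D_7, i.e. so(14).

type D_7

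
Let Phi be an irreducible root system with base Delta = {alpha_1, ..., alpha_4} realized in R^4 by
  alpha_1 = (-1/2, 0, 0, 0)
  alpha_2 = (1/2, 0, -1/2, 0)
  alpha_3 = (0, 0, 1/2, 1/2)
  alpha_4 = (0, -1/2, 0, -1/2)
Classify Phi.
B4

Compute the Cartan integers a_ij = 2(alpha_i, alpha_j)/(alpha_j, alpha_j); the resulting 4x4 Cartan matrix is
[[2, -1, 0, 0], [-2, 2, -1, 0], [0, -1, 2, -1], [0, 0, -1, 2]].
The roots have two lengths (squared-length ratio 2:1); the short ones are alpha_{1}. The associated Dynkin diagram is a chain of 4 nodes with a double edge at one end; the terminal node there is the unique short simple root (B_4), so the type is B_4 (the algebra so(9)).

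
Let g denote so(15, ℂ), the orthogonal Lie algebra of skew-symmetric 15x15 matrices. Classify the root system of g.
B7

This is so(15) with 15 odd, which has dimension 15(15-1)/2 = 105 and rank (15-1)/2 = 7. In the classification of classical Lie algebras, the orthogonal algebra so(2n+1) in an odd number of variables has type B_n; here n = 7, so the Dynkin diagram is a chain of 7 nodes with a double edge at one end; the terminal node there is the unique short simple root (B_7). Hence the type is B_7.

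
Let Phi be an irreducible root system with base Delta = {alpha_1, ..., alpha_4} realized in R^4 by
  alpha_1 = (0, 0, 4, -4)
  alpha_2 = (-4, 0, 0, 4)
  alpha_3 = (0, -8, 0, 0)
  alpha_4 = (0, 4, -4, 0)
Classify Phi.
type C_4

Compute the Cartan integers a_ij = 2(alpha_i, alpha_j)/(alpha_j, alpha_j); the resulting 4x4 Cartan matrix is
[[2, -1, 0, -1], [-1, 2, 0, 0], [0, 0, 2, -2], [-1, 0, -1, 2]].
The roots have two lengths (squared-length ratio 2:1); the short ones are alpha_{1,2,4}. The associated Dynkin diagram is a chain of 4 nodes with a double edge at one end; the terminal node there is the unique long simple root (C_4), so the type is C_4 (the algebra sp(8)).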